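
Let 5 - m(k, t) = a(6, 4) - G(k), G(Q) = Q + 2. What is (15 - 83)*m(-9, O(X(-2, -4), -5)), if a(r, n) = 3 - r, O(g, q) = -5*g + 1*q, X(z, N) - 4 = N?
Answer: -68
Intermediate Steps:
X(z, N) = 4 + N
O(g, q) = q - 5*g (O(g, q) = -5*g + q = q - 5*g)
G(Q) = 2 + Q
m(k, t) = 10 + k (m(k, t) = 5 - ((3 - 1*6) - (2 + k)) = 5 - ((3 - 6) + (-2 - k)) = 5 - (-3 + (-2 - k)) = 5 - (-5 - k) = 5 + (5 + k) = 10 + k)
(15 - 83)*m(-9, O(X(-2, -4), -5)) = (15 - 83)*(10 - 9) = -68*1 = -68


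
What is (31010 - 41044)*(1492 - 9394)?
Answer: 79288668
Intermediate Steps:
(31010 - 41044)*(1492 - 9394) = -10034*(-7902) = 79288668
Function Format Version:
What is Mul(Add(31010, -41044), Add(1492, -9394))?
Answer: 79288668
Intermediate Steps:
Mul(Add(31010, -41044), Add(1492, -9394)) = Mul(-10034, -7902) = 79288668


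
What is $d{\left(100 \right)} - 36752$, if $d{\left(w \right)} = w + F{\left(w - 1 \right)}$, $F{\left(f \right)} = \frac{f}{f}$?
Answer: $-36651$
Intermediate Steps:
$F{\left(f \right)} = 1$
$d{\left(w \right)} = 1 + w$ ($d{\left(w \right)} = w + 1 = 1 + w$)
$d{\left(100 \right)} - 36752 = \left(1 + 100\right) - 36752 = 101 - 36752 = -36651$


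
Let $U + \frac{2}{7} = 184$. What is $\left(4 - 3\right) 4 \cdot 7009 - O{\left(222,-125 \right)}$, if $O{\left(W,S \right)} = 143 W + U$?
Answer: $- \frac{27256}{7} \approx -3893.7$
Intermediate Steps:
$U = \frac{1286}{7}$ ($U = - \frac{2}{7} + 184 = \frac{1286}{7} \approx 183.71$)
$O{\left(W,S \right)} = \frac{1286}{7} + 143 W$ ($O{\left(W,S \right)} = 143 W + \frac{1286}{7} = \frac{1286}{7} + 143 W$)
$\left(4 - 3\right) 4 \cdot 7009 - O{\left(222,-125 \right)} = \left(4 - 3\right) 4 \cdot 7009 - \left(\frac{1286}{7} + 143 \cdot 222\right) = 1 \cdot 4 \cdot 7009 - \left(\frac{1286}{7} + 31746\right) = 4 \cdot 7009 - \frac{223508}{7} = 28036 - \frac{223508}{7} = - \frac{27256}{7}$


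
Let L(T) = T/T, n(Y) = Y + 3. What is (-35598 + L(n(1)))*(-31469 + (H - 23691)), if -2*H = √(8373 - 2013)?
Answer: 1963530520 + 35597*√1590 ≈ 1.9649e+9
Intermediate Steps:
H = -√1590 (H = -√(8373 - 2013)/2 = -√1590 ≈ -39.875)
n(Y) = 3 + Y
L(T) = 1
(-35598 + L(n(1)))*(-31469 + (H - 23691)) = (-35598 + 1)*(-31469 + (-√1590 - 23691)) = -35597*(-31469 + (-23691 - √1590)) = -35597*(-55160 - √1590) = 1963530520 + 35597*√1590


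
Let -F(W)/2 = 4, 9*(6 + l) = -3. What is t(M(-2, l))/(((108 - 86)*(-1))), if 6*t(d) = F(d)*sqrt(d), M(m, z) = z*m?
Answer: 2*sqrt(114)/99 ≈ 0.21570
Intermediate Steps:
l = -19/3 (l = -6 + (1/9)*(-3) = -6 - 1/3 = -19/3 ≈ -6.3333)
F(W) = -8 (F(W) = -2*4 = -8)
M(m, z) = m*z
t(d) = -4*sqrt(d)/3 (t(d) = (-8*sqrt(d))/6 = -4*sqrt(d)/3)
t(M(-2, l))/(((108 - 86)*(-1))) = (-4*sqrt(114)/3/3)/(((108 - 86)*(-1))) = (-4*sqrt(114)/9)/((22*(-1))) = -4*sqrt(114)/9/(-22) = -4*sqrt(114)/9*(-1/22) = 2*sqrt(114)/99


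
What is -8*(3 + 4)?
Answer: -56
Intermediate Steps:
-8*(3 + 4) = -8*7 = -56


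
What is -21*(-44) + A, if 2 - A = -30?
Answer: 956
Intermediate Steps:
A = 32 (A = 2 - 1*(-30) = 2 + 30 = 32)
-21*(-44) + A = -21*(-44) + 32 = 924 + 32 = 956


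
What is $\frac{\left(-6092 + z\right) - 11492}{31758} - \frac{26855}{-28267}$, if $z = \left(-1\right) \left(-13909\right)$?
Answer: $\frac{249659955}{299234462} \approx 0.83433$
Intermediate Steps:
$z = 13909$
$\frac{\left(-6092 + z\right) - 11492}{31758} - \frac{26855}{-28267} = \frac{\left(-6092 + 13909\right) - 11492}{31758} - \frac{26855}{-28267} = \left(7817 - 11492\right) \frac{1}{31758} - - \frac{26855}{28267} = \left(-3675\right) \frac{1}{31758} + \frac{26855}{28267} = - \frac{1225}{10586} + \frac{26855}{28267} = \frac{249659955}{299234462}$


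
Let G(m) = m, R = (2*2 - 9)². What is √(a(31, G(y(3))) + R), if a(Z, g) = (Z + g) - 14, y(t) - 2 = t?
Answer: √47 ≈ 6.8557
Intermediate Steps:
R = 25 (R = (4 - 9)² = (-5)² = 25)
y(t) = 2 + t
a(Z, g) = -14 + Z + g
√(a(31, G(y(3))) + R) = √((-14 + 31 + (2 + 3)) + 25) = √((-14 + 31 + 5) + 25) = √(22 + 25) = √47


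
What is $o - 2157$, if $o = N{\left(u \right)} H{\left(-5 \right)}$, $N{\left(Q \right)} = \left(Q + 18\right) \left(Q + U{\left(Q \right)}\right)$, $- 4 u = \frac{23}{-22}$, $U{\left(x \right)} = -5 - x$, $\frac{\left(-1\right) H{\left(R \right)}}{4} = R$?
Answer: $- \frac{87629}{22} \approx -3983.1$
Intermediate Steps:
$H{\left(R \right)} = - 4 R$
$u = \frac{23}{88}$ ($u = - \frac{23 \frac{1}{-22}}{4} = - \frac{23 \left(- \frac{1}{22}\right)}{4} = \left(- \frac{1}{4}\right) \left(- \frac{23}{22}\right) = \frac{23}{88} \approx 0.26136$)
$N{\left(Q \right)} = -90 - 5 Q$ ($N{\left(Q \right)} = \left(Q + 18\right) \left(Q - \left(5 + Q\right)\right) = \left(18 + Q\right) \left(-5\right) = -90 - 5 Q$)
$o = - \frac{40175}{22}$ ($o = \left(-90 - \frac{115}{88}\right) \left(\left(-4\right) \left(-5\right)\right) = \left(-90 - \frac{115}{88}\right) 20 = \left(- \frac{8035}{88}\right) 20 = - \frac{40175}{22} \approx -1826.1$)
$o - 2157 = - \frac{40175}{22} - 2157 = - \frac{87629}{22}$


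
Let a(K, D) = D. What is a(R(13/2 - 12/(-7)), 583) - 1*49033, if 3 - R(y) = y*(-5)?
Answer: -48450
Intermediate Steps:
R(y) = 3 + 5*y (R(y) = 3 - y*(-5) = 3 - (-5)*y = 3 + 5*y)
a(R(13/2 - 12/(-7)), 583) - 1*49033 = 583 - 1*49033 = 583 - 49033 = -48450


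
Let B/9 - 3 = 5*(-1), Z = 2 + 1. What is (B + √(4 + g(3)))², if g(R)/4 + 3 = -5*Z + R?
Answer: 268 - 72*I*√14 ≈ 268.0 - 269.4*I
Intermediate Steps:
Z = 3
g(R) = -72 + 4*R (g(R) = -12 + 4*(-5*3 + R) = -12 + 4*(-15 + R) = -12 + (-60 + 4*R) = -72 + 4*R)
B = -18 (B = 27 + 9*(5*(-1)) = 27 + 9*(-5) = 27 - 45 = -18)
(B + √(4 + g(3)))² = (-18 + √(4 + (-72 + 4*3)))² = (-18 + √(4 + (-72 + 12)))² = (-18 + √(4 - 60))² = (-18 + √(-56))² = (-18 + 2*I*√14)²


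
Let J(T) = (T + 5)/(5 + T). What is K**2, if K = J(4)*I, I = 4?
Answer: 16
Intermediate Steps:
J(T) = 1 (J(T) = (5 + T)/(5 + T) = 1)
K = 4 (K = 1*4 = 4)
K**2 = 4**2 = 16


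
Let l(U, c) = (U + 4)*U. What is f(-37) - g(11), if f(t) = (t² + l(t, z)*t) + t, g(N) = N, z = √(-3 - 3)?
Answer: -43856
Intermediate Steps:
z = I*√6 (z = √(-6) = I*√6 ≈ 2.4495*I)
l(U, c) = U*(4 + U) (l(U, c) = (4 + U)*U = U*(4 + U))
f(t) = t + t² + t²*(4 + t) (f(t) = (t² + (t*(4 + t))*t) + t = (t² + t²*(4 + t)) + t = t + t² + t²*(4 + t))
f(-37) - g(11) = -37*(1 - 37 - 37*(4 - 37)) - 1*11 = -37*(1 - 37 - 37*(-33)) - 11 = -37*(1 - 37 + 1221) - 11 = -37*1185 - 11 = -43845 - 11 = -43856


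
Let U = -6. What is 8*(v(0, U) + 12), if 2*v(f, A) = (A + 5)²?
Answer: 100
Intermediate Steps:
v(f, A) = (5 + A)²/2 (v(f, A) = (A + 5)²/2 = (5 + A)²/2)
8*(v(0, U) + 12) = 8*((5 - 6)²/2 + 12) = 8*((½)*(-1)² + 12) = 8*((½)*1 + 12) = 8*(½ + 12) = 8*(25/2) = 100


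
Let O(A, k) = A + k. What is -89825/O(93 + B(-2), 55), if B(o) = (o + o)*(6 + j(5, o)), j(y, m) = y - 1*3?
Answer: -89825/116 ≈ -774.35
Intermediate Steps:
j(y, m) = -3 + y (j(y, m) = y - 3 = -3 + y)
B(o) = 16*o (B(o) = (o + o)*(6 + (-3 + 5)) = (2*o)*(6 + 2) = (2*o)*8 = 16*o)
-89825/O(93 + B(-2), 55) = -89825/((93 + 16*(-2)) + 55) = -89825/((93 - 32) + 55) = -89825/(61 + 55) = -89825/116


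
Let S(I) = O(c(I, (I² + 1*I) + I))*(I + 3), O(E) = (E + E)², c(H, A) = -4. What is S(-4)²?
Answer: 4096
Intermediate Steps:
O(E) = 4*E² (O(E) = (2*E)² = 4*E²)
S(I) = 192 + 64*I (S(I) = (4*(-4)²)*(I + 3) = (4*16)*(3 + I) = 64*(3 + I) = 192 + 64*I)
S(-4)² = (192 + 64*(-4))² = (192 - 256)² = (-64)² = 4096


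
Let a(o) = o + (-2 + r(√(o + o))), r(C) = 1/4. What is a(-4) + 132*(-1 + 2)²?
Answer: 505/4 ≈ 126.25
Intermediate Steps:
r(C) = ¼
a(o) = -7/4 + o (a(o) = o + (-2 + ¼) = o - 7/4 = -7/4 + o)
a(-4) + 132*(-1 + 2)² = (-7/4 - 4) + 132*(-1 + 2)² = -23/4 + 132*1² = -23/4 + 132*1 = -23/4 + 132 = 505/4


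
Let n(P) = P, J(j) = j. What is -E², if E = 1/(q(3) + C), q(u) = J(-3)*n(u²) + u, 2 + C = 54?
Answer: -1/784 ≈ -0.0012755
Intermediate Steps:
C = 52 (C = -2 + 54 = 52)
q(u) = u - 3*u² (q(u) = -3*u² + u = u - 3*u²)
E = 1/28 (E = 1/(3*(1 - 3*3) + 52) = 1/(3*(1 - 9) + 52) = 1/(3*(-8) + 52) = 1/(-24 + 52) = 1/28 ≈ 0.035714)
-E² = -(1/28)² = -1*1/784 = -1/784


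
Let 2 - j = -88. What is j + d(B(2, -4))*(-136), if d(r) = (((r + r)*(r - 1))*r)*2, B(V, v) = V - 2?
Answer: 90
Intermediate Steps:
j = 90 (j = 2 - 1*(-88) = 2 + 88 = 90)
B(V, v) = -2 + V
d(r) = 4*r**2*(-1 + r) (d(r) = (((2*r)*(-1 + r))*r)*2 = ((2*r*(-1 + r))*r)*2 = (2*r**2*(-1 + r))*2 = 4*r**2*(-1 + r))
j + d(B(2, -4))*(-136) = 90 + (4*(-2 + 2)**2*(-1 + (-2 + 2)))*(-136) = 90 + (4*0**2*(-1 + 0))*(-136) = 90 + (4*0*(-1))*(-136) = 90 + 0*(-136) = 90 + 0 = 90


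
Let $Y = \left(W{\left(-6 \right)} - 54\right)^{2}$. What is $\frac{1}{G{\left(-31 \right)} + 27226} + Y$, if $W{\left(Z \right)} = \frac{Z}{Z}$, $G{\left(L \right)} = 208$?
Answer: $\frac{77062107}{27434} \approx 2809.0$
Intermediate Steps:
$W{\left(Z \right)} = 1$
$Y = 2809$ ($Y = \left(1 - 54\right)^{2} = \left(-53\right)^{2} = 2809$)
$\frac{1}{G{\left(-31 \right)} + 27226} + Y = \frac{1}{208 + 27226} + 2809 = \frac{1}{27434} + 2809 = \frac{77062107}{27434}$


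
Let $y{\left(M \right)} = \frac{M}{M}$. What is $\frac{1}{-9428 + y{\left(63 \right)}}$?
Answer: $- \frac{1}{9427} \approx -0.00010608$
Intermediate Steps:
$y{\left(M \right)} = 1$
$\frac{1}{-9428 + y{\left(63 \right)}} = \frac{1}{-9428 + 1} = \frac{1}{-9427} = - \frac{1}{9427}$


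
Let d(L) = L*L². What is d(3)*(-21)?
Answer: -567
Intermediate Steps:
d(L) = L³
d(3)*(-21) = 3³*(-21) = 27*(-21) = -567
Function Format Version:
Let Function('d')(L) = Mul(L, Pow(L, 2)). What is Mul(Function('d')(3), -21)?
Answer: -567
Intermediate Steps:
Function('d')(L) = Pow(L, 3)
Mul(Function('d')(3), -21) = Mul(Pow(3, 3), -21) = Mul(27, -21) = -567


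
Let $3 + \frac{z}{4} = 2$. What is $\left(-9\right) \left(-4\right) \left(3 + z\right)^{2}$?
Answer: $36$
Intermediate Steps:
$z = -4$ ($z = -12 + 4 \cdot 2 = -12 + 8 = -4$)
$\left(-9\right) \left(-4\right) \left(3 + z\right)^{2} = \left(-9\right) \left(-4\right) \left(3 - 4\right)^{2} = 36 \left(-1\right)^{2} = 36 \cdot 1 = 36$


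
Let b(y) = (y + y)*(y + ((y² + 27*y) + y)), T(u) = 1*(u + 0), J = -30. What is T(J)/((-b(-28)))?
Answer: 15/784 ≈ 0.019133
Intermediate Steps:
T(u) = u (T(u) = 1*u = u)
b(y) = 2*y*(y² + 29*y) (b(y) = (2*y)*(y + (y² + 28*y)) = (2*y)*(y² + 29*y) = 2*y*(y² + 29*y))
T(J)/((-b(-28))) = -30*(-1/(1568*(29 - 28))) = -30/((-2*784)) = -30/((-1*1568)) = -30/(-1568) = -30*(-1/1568) = 15/784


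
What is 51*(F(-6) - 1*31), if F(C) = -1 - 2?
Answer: -1734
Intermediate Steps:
F(C) = -3
51*(F(-6) - 1*31) = 51*(-3 - 1*31) = 51*(-3 - 31) = 51*(-34) = -1734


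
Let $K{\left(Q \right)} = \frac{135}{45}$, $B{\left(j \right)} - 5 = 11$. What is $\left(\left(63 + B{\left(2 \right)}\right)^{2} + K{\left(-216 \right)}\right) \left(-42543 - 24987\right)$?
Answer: $-421657320$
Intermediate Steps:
$B{\left(j \right)} = 16$ ($B{\left(j \right)} = 5 + 11 = 16$)
$K{\left(Q \right)} = 3$ ($K{\left(Q \right)} = 135 \cdot \frac{1}{45} = 3$)
$\left(\left(63 + B{\left(2 \right)}\right)^{2} + K{\left(-216 \right)}\right) \left(-42543 - 24987\right) = \left(\left(63 + 16\right)^{2} + 3\right) \left(-42543 - 24987\right) = \left(79^{2} + 3\right) \left(-42543 - 24987\right) = \left(6241 + 3\right) \left(-67530\right) = 6244 \left(-67530\right) = -421657320$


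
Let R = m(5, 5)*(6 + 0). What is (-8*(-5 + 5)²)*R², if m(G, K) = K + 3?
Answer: 0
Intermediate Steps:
m(G, K) = 3 + K
R = 48 (R = (3 + 5)*(6 + 0) = 8*6 = 48)
(-8*(-5 + 5)²)*R² = -8*(-5 + 5)²*48² = -8*0²*2304 = -8*0*2304 = 0*2304 = 0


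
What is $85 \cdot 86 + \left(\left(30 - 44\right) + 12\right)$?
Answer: $7308$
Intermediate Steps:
$85 \cdot 86 + \left(\left(30 - 44\right) + 12\right) = 7310 + \left(-14 + 12\right) = 7310 - 2 = 7308$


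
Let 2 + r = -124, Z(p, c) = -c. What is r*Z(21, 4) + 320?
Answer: 824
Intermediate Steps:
r = -126 (r = -2 - 124 = -126)
r*Z(21, 4) + 320 = -(-126)*4 + 320 = -126*(-4) + 320 = 504 + 320 = 824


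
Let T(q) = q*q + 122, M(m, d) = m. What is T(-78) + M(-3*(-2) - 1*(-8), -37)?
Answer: 6220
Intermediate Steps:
T(q) = 122 + q**2 (T(q) = q**2 + 122 = 122 + q**2)
T(-78) + M(-3*(-2) - 1*(-8), -37) = (122 + (-78)**2) + (-3*(-2) - 1*(-8)) = (122 + 6084) + (6 + 8) = 6206 + 14 = 6220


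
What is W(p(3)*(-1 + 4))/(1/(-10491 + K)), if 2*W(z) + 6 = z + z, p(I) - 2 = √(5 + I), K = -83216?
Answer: -281121 - 562242*√2 ≈ -1.0763e+6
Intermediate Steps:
p(I) = 2 + √(5 + I)
W(z) = -3 + z (W(z) = -3 + (z + z)/2 = -3 + (2*z)/2 = -3 + z)
W(p(3)*(-1 + 4))/(1/(-10491 + K)) = (-3 + (2 + √(5 + 3))*(-1 + 4))/(1/(-10491 - 83216)) = (-3 + (2 + √8)*3)/(1/(-93707)) = (-3 + (2 + 2*√2)*3)/(-1/93707) = (-3 + (6 + 6*√2))*(-93707) = (3 + 6*√2)*(-93707) = -281121 - 562242*√2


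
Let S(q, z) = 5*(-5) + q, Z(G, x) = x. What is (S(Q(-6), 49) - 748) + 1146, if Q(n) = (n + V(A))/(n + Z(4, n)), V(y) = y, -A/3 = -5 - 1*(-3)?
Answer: 373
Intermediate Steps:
A = 6 (A = -3*(-5 - 1*(-3)) = -3*(-5 + 3) = -3*(-2) = 6)
Q(n) = (6 + n)/(2*n) (Q(n) = (n + 6)/(n + n) = (6 + n)/((2*n)) = (6 + n)*(1/(2*n)) = (6 + n)/(2*n))
S(q, z) = -25 + q
(S(Q(-6), 49) - 748) + 1146 = ((-25 + (1/2)*(6 - 6)/(-6)) - 748) + 1146 = ((-25 + (1/2)*(-1/6)*0) - 748) + 1146 = ((-25 + 0) - 748) + 1146 = (-25 - 748) + 1146 = -773 + 1146 = 373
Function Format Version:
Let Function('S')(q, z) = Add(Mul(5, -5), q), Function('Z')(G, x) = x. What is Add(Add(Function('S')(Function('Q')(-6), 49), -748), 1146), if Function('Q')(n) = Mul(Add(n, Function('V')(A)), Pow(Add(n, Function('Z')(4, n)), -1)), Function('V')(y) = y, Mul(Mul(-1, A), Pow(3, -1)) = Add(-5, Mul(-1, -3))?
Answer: 373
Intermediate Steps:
A = 6 (A = Mul(-3, Add(-5, Mul(-1, -3))) = Mul(-3, Add(-5, 3)) = Mul(-3, -2) = 6)
Function('Q')(n) = Mul(Rational(1, 2), Pow(n, -1), Add(6, n)) (Function('Q')(n) = Mul(Add(n, 6), Pow(Add(n, n), -1)) = Mul(Add(6, n), Pow(Mul(2, n), -1)) = Mul(Add(6, n), Mul(Rational(1, 2), Pow(n, -1))) = Mul(Rational(1, 2), Pow(n, -1), Add(6, n)))
Function('S')(q, z) = Add(-25, q)
Add(Add(Function('S')(Function('Q')(-6), 49), -748), 1146) = Add(Add(Add(-25, Mul(Rational(1, 2), Pow(-6, -1), Add(6, -6))), -748), 1146) = Add(Add(Add(-25, Mul(Rational(1, 2), Rational(-1, 6), 0)), -748), 1146) = Add(Add(Add(-25, 0), -748), 1146) = Add(Add(-25, -748), 1146) = Add(-773, 1146) = 373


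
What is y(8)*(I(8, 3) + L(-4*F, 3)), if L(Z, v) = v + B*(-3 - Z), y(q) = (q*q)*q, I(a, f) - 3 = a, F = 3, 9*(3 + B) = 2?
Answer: -5632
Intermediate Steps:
B = -25/9 (B = -3 + (⅑)*2 = -3 + 2/9 = -25/9 ≈ -2.7778)
I(a, f) = 3 + a
y(q) = q³ (y(q) = q²*q = q³)
L(Z, v) = 25/3 + v + 25*Z/9 (L(Z, v) = v - 25*(-3 - Z)/9 = v + (25/3 + 25*Z/9) = 25/3 + v + 25*Z/9)
y(8)*(I(8, 3) + L(-4*F, 3)) = 8³*((3 + 8) + (25/3 + 3 + 25*(-4*3)/9)) = 512*(11 + (25/3 + 3 + (25/9)*(-12))) = 512*(11 + (25/3 + 3 - 100/3)) = 512*(11 - 22) = 512*(-11) = -5632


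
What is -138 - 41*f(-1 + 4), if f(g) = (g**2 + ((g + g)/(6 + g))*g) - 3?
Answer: -466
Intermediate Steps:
f(g) = -3 + g**2 + 2*g**2/(6 + g) (f(g) = (g**2 + ((2*g)/(6 + g))*g) - 3 = (g**2 + (2*g/(6 + g))*g) - 3 = (g**2 + 2*g**2/(6 + g)) - 3 = -3 + g**2 + 2*g**2/(6 + g))
-138 - 41*f(-1 + 4) = -138 - 41*(-18 + (-1 + 4)**3 - 3*(-1 + 4) + 8*(-1 + 4)**2)/(6 + (-1 + 4)) = -138 - 41*(-18 + 3**3 - 3*3 + 8*3**2)/(6 + 3) = -138 - 41*(-18 + 27 - 9 + 8*9)/9 = -138 - 41*(-18 + 27 - 9 + 72)/9 = -138 - 41*72/9 = -138 - 41*8 = -138 - 328 = -466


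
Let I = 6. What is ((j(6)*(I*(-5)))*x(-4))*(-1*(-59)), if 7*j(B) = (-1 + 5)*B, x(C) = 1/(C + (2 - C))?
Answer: -21240/7 ≈ -3034.3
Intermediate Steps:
x(C) = ½ (x(C) = 1/2 = ½)
j(B) = 4*B/7 (j(B) = ((-1 + 5)*B)/7 = (4*B)/7 = 4*B/7)
((j(6)*(I*(-5)))*x(-4))*(-1*(-59)) = ((((4/7)*6)*(6*(-5)))*(½))*(-1*(-59)) = (((24/7)*(-30))*(½))*59 = -720/7*½*59 = -360/7*59 = -21240/7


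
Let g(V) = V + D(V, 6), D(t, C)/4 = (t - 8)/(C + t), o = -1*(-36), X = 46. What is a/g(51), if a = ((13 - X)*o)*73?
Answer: -4943268/3079 ≈ -1605.5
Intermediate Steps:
o = 36
D(t, C) = 4*(-8 + t)/(C + t) (D(t, C) = 4*((t - 8)/(C + t)) = 4*((-8 + t)/(C + t)) = 4*(-8 + t)/(C + t))
g(V) = V + 4*(-8 + V)/(6 + V)
a = -86724 (a = ((13 - 1*46)*36)*73 = ((13 - 46)*36)*73 = -33*36*73 = -1188*73 = -86724)
a/g(51) = -86724*(6 + 51)/(-32 + 51**2 + 10*51) = -86724*57/(-32 + 2601 + 510) = -86724/((1/57)*3079) = -86724/3079/57 = -86724*57/3079 = -4943268/3079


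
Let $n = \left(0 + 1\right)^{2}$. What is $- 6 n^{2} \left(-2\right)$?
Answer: $12$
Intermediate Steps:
$n = 1$ ($n = 1^{2} = 1$)
$- 6 n^{2} \left(-2\right) = - 6 \cdot 1^{2} \left(-2\right) = \left(-6\right) 1 \left(-2\right) = \left(-6\right) \left(-2\right) = 12$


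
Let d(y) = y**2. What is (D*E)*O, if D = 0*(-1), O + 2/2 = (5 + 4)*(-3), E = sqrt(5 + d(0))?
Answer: 0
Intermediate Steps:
E = sqrt(5) (E = sqrt(5 + 0**2) = sqrt(5 + 0) = sqrt(5) ≈ 2.2361)
O = -28 (O = -1 + (5 + 4)*(-3) = -1 + 9*(-3) = -1 - 27 = -28)
D = 0
(D*E)*O = (0*sqrt(5))*(-28) = 0*(-28) = 0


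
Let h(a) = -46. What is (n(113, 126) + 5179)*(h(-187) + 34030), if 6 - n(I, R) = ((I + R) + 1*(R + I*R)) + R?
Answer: -324343296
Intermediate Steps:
n(I, R) = 6 - I - 3*R - I*R (n(I, R) = 6 - (((I + R) + 1*(R + I*R)) + R) = 6 - (((I + R) + (R + I*R)) + R) = 6 - ((I + 2*R + I*R) + R) = 6 - (I + 3*R + I*R) = 6 + (-I - 3*R - I*R) = 6 - I - 3*R - I*R)
(n(113, 126) + 5179)*(h(-187) + 34030) = ((6 - 1*113 - 3*126 - 1*113*126) + 5179)*(-46 + 34030) = ((6 - 113 - 378 - 14238) + 5179)*33984 = (-14723 + 5179)*33984 = -9544*33984 = -324343296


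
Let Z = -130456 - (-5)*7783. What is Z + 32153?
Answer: -59388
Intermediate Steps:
Z = -91541 (Z = -130456 - 1*(-38915) = -130456 + 38915 = -91541)
Z + 32153 = -91541 + 32153 = -59388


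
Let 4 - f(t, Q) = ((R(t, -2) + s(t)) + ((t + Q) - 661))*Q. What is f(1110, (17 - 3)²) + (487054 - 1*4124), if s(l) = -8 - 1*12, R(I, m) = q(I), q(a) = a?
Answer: 142874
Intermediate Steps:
R(I, m) = I
s(l) = -20 (s(l) = -8 - 12 = -20)
f(t, Q) = 4 - Q*(-681 + Q + 2*t) (f(t, Q) = 4 - ((t - 20) + ((t + Q) - 661))*Q = 4 - ((-20 + t) + ((Q + t) - 661))*Q = 4 - ((-20 + t) + (-661 + Q + t))*Q = 4 - (-681 + Q + 2*t)*Q = 4 - Q*(-681 + Q + 2*t))
f(1110, (17 - 3)²) + (487054 - 1*4124) = (4 - ((17 - 3)²)² + 681*(17 - 3)² - 2*(17 - 3)²*1110) + (487054 - 1*4124) = (4 - (14²)² + 681*14² - 2*14²*1110) + (487054 - 4124) = (4 - 1*196² + 681*196 - 2*196*1110) + 482930 = (4 - 1*38416 + 133476 - 435120) + 482930 = (4 - 38416 + 133476 - 435120) + 482930 = -340056 + 482930 = 142874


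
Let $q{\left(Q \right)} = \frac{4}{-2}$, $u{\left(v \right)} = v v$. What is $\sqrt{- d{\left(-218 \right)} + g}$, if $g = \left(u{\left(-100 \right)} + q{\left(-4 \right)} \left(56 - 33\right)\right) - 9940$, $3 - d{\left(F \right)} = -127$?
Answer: $2 i \sqrt{29} \approx 10.77 i$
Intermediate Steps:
$d{\left(F \right)} = 130$ ($d{\left(F \right)} = 3 - -127 = 3 + 127 = 130$)
$u{\left(v \right)} = v^{2}$
$q{\left(Q \right)} = -2$ ($q{\left(Q \right)} = 4 \left(- \frac{1}{2}\right) = -2$)
$g = 14$ ($g = \left(\left(-100\right)^{2} - 2 \left(56 - 33\right)\right) - 9940 = \left(10000 - 46\right) - 9940 = 9954 - 9940 = 14$)
$\sqrt{- d{\left(-218 \right)} + g} = \sqrt{\left(-1\right) 130 + 14} = \sqrt{-130 + 14} = \sqrt{-116} = 2 i \sqrt{29}$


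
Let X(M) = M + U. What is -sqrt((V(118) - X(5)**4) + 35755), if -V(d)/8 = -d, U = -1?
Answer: -sqrt(36443) ≈ -190.90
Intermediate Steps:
V(d) = 8*d (V(d) = -(-8)*d = 8*d)
X(M) = -1 + M (X(M) = M - 1 = -1 + M)
-sqrt((V(118) - X(5)**4) + 35755) = -sqrt((8*118 - (-1 + 5)**4) + 35755) = -sqrt((944 - 1*4**4) + 35755) = -sqrt((944 - 1*256) + 35755) = -sqrt((944 - 256) + 35755) = -sqrt(688 + 35755) = -sqrt(36443)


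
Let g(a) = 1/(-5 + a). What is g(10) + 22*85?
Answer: 9351/5 ≈ 1870.2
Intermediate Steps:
g(10) + 22*85 = 1/(-5 + 10) + 22*85 = 1/5 + 1870 = 9351/5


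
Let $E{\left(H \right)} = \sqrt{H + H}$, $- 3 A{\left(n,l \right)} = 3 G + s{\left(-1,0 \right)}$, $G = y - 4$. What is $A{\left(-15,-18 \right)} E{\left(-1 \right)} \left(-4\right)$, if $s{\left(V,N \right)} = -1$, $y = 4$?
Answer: $- \frac{4 i \sqrt{2}}{3} \approx - 1.8856 i$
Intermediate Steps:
$G = 0$ ($G = 4 - 4 = 0$)
$A{\left(n,l \right)} = \frac{1}{3}$ ($A{\left(n,l \right)} = - \frac{3 \cdot 0 - 1}{3} = - \frac{0 - 1}{3} = \left(- \frac{1}{3}\right) \left(-1\right) = \frac{1}{3}$)
$E{\left(H \right)} = \sqrt{2} \sqrt{H}$ ($E{\left(H \right)} = \sqrt{2 H} = \sqrt{2} \sqrt{H}$)
$A{\left(-15,-18 \right)} E{\left(-1 \right)} \left(-4\right) = \frac{\sqrt{2} \sqrt{-1} \left(-4\right)}{3} = \frac{\sqrt{2} i \left(-4\right)}{3} = \frac{i \sqrt{2} \left(-4\right)}{3} = \frac{\left(-4\right) i \sqrt{2}}{3} = - \frac{4 i \sqrt{2}}{3}$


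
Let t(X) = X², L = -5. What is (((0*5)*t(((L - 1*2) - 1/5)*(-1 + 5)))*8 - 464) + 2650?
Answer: 2186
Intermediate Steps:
(((0*5)*t(((L - 1*2) - 1/5)*(-1 + 5)))*8 - 464) + 2650 = (((0*5)*(((-5 - 1*2) - 1/5)*(-1 + 5))²)*8 - 464) + 2650 = ((0*(((-5 - 2) - 1*⅕)*4)²)*8 - 464) + 2650 = ((0*((-7 - ⅕)*4)²)*8 - 464) + 2650 = ((0*(-36/5*4)²)*8 - 464) + 2650 = ((0*(-144/5)²)*8 - 464) + 2650 = ((0*(20736/25))*8 - 464) + 2650 = (0*8 - 464) + 2650 = (0 - 464) + 2650 = -464 + 2650 = 2186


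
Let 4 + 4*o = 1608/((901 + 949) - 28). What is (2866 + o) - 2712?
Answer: 139584/911 ≈ 153.22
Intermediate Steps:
o = -710/911 (o = -1 + (1608/((901 + 949) - 28))/4 = -1 + (1608/(1850 - 28))/4 = -1 + (1608/1822)/4 = -1 + (1608*(1/1822))/4 = -1 + (¼)*(804/911) = -1 + 201/911 = -710/911 ≈ -0.77936)
(2866 + o) - 2712 = (2866 - 710/911) - 2712 = 2610216/911 - 2712 = 139584/911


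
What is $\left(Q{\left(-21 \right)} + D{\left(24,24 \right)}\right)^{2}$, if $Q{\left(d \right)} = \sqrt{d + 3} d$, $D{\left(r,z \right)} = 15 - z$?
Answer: $-7857 + 1134 i \sqrt{2} \approx -7857.0 + 1603.7 i$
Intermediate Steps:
$Q{\left(d \right)} = d \sqrt{3 + d}$ ($Q{\left(d \right)} = \sqrt{3 + d} d = d \sqrt{3 + d}$)
$\left(Q{\left(-21 \right)} + D{\left(24,24 \right)}\right)^{2} = \left(- 21 \sqrt{3 - 21} + \left(15 - 24\right)\right)^{2} = \left(- 21 \sqrt{-18} + \left(15 - 24\right)\right)^{2} = \left(- 21 \cdot 3 i \sqrt{2} - 9\right)^{2} = \left(- 63 i \sqrt{2} - 9\right)^{2} = \left(-9 - 63 i \sqrt{2}\right)^{2}$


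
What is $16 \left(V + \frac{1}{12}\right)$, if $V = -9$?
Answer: $- \frac{428}{3} \approx -142.67$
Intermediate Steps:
$16 \left(V + \frac{1}{12}\right) = 16 \left(-9 + \frac{1}{12}\right) = 16 \left(- \frac{107}{12}\right) = - \frac{428}{3}$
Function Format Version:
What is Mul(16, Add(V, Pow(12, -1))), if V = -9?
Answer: Rational(-428, 3) ≈ -142.67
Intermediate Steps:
Mul(16, Add(V, Pow(12, -1))) = Mul(16, Add(-9, Pow(12, -1))) = Mul(16, Add(-9, Rational(1, 12))) = Mul(16, Rational(-107, 12)) = Rational(-428, 3)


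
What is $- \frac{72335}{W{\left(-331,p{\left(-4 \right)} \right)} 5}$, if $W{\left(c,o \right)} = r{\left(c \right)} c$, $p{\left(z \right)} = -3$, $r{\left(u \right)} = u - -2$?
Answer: $- \frac{14467}{108899} \approx -0.13285$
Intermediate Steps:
$r{\left(u \right)} = 2 + u$ ($r{\left(u \right)} = u + 2 = 2 + u$)
$W{\left(c,o \right)} = c \left(2 + c\right)$ ($W{\left(c,o \right)} = \left(2 + c\right) c = c \left(2 + c\right)$)
$- \frac{72335}{W{\left(-331,p{\left(-4 \right)} \right)} 5} = - \frac{72335}{- 331 \left(2 - 331\right) 5} = - \frac{72335}{\left(-331\right) \left(-329\right) 5} = - \frac{72335}{108899 \cdot 5} = - \frac{72335}{544495} = \left(-72335\right) \frac{1}{544495} = - \frac{14467}{108899}$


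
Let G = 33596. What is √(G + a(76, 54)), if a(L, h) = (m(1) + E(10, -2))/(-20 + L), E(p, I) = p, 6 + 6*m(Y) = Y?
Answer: √237054531/84 ≈ 183.29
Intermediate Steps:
m(Y) = -1 + Y/6
a(L, h) = 55/(6*(-20 + L)) (a(L, h) = ((-1 + (⅙)*1) + 10)/(-20 + L) = ((-1 + ⅙) + 10)/(-20 + L) = (-⅚ + 10)/(-20 + L) = 55/(6*(-20 + L)))
√(G + a(76, 54)) = √(33596 + 55/(6*(-20 + 76))) = √(33596 + (55/6)/56) = √(33596 + (55/6)*(1/56)) = √(33596 + 55/336) = √(11288311/336) = √237054531/84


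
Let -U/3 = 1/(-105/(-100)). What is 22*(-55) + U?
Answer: -8490/7 ≈ -1212.9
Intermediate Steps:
U = -20/7 (U = -3/((-105/(-100))) = -3/((-105*(-1/100))) = -3/21/20 = -3*20/21 = -20/7 ≈ -2.8571)
22*(-55) + U = 22*(-55) - 20/7 = -1210 - 20/7 = -8490/7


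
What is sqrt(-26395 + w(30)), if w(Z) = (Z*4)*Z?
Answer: I*sqrt(22795) ≈ 150.98*I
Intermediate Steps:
w(Z) = 4*Z**2 (w(Z) = (4*Z)*Z = 4*Z**2)
sqrt(-26395 + w(30)) = sqrt(-26395 + 4*30**2) = sqrt(-26395 + 4*900) = sqrt(-26395 + 3600) = sqrt(-22795) = I*sqrt(22795)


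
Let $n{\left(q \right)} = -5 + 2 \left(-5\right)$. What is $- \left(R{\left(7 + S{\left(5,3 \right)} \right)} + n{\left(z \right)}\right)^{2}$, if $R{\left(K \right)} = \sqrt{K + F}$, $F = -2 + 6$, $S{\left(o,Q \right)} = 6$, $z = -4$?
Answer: $-242 + 30 \sqrt{17} \approx -118.31$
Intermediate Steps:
$F = 4$
$R{\left(K \right)} = \sqrt{4 + K}$ ($R{\left(K \right)} = \sqrt{K + 4} = \sqrt{4 + K}$)
$n{\left(q \right)} = -15$ ($n{\left(q \right)} = -5 - 10 = -15$)
$- \left(R{\left(7 + S{\left(5,3 \right)} \right)} + n{\left(z \right)}\right)^{2} = - \left(\sqrt{4 + \left(7 + 6\right)} - 15\right)^{2} = - \left(\sqrt{4 + 13} - 15\right)^{2} = - \left(\sqrt{17} - 15\right)^{2} = - \left(-15 + \sqrt{17}\right)^{2}$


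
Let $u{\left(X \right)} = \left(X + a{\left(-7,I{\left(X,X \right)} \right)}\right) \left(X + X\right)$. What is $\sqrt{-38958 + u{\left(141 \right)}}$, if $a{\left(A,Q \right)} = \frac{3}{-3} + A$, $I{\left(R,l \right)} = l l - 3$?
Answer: $22 i \sqrt{3} \approx 38.105 i$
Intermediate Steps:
$I{\left(R,l \right)} = -3 + l^{2}$ ($I{\left(R,l \right)} = l^{2} - 3 = -3 + l^{2}$)
$a{\left(A,Q \right)} = -1 + A$ ($a{\left(A,Q \right)} = 3 \left(- \frac{1}{3}\right) + A = -1 + A$)
$u{\left(X \right)} = 2 X \left(-8 + X\right)$ ($u{\left(X \right)} = \left(X - 8\right) \left(X + X\right) = \left(X - 8\right) 2 X = \left(-8 + X\right) 2 X = 2 X \left(-8 + X\right)$)
$\sqrt{-38958 + u{\left(141 \right)}} = \sqrt{-38958 + 2 \cdot 141 \left(-8 + 141\right)} = \sqrt{-38958 + 2 \cdot 141 \cdot 133} = \sqrt{-38958 + 37506} = \sqrt{-1452} = 22 i \sqrt{3}$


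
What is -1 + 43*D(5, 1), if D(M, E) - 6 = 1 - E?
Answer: 257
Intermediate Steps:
D(M, E) = 7 - E (D(M, E) = 6 + (1 - E) = 7 - E)
-1 + 43*D(5, 1) = -1 + 43*(7 - 1*1) = -1 + 43*(7 - 1) = -1 + 43*6 = -1 + 258 = 257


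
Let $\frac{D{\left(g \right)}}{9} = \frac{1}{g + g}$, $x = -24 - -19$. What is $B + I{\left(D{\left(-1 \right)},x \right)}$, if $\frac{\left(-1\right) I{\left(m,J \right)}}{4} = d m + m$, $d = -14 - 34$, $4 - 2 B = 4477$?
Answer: $- \frac{6165}{2} \approx -3082.5$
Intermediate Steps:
$x = -5$ ($x = -24 + 19 = -5$)
$D{\left(g \right)} = \frac{9}{2 g}$ ($D{\left(g \right)} = \frac{9}{g + g} = \frac{9}{2 g}$)
$B = - \frac{4473}{2}$ ($B = 2 - \frac{4477}{2} = - \frac{4473}{2} \approx -2236.5$)
$d = -48$
$I{\left(m,J \right)} = 188 m$ ($I{\left(m,J \right)} = - 4 \left(- 48 m + m\right) = - 4 \left(- 47 m\right) = 188 m$)
$B + I{\left(D{\left(-1 \right)},x \right)} = - \frac{4473}{2} + 188 \frac{9}{2 \left(-1\right)} = - \frac{4473}{2} + 188 \cdot \frac{9}{2} \left(-1\right) = - \frac{4473}{2} + 188 \left(- \frac{9}{2}\right) = - \frac{4473}{2} - 846 = - \frac{6165}{2}$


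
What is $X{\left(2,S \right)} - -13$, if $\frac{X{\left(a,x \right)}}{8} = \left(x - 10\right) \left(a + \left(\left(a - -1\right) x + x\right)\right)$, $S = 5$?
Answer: $-867$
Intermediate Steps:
$X{\left(a,x \right)} = 8 \left(-10 + x\right) \left(a + x + x \left(1 + a\right)\right)$ ($X{\left(a,x \right)} = 8 \left(x - 10\right) \left(a + \left(\left(a - -1\right) x + x\right)\right) = 8 \left(-10 + x\right) \left(a + \left(\left(a + 1\right) x + x\right)\right) = 8 \left(-10 + x\right) \left(a + \left(\left(1 + a\right) x + x\right)\right) = 8 \left(-10 + x\right) \left(a + \left(x \left(1 + a\right) + x\right)\right) = 8 \left(-10 + x\right) \left(a + \left(x + x \left(1 + a\right)\right)\right) = 8 \left(-10 + x\right) \left(a + x + x \left(1 + a\right)\right)$)
$X{\left(2,S \right)} - -13 = \left(\left(-160\right) 5 - 160 + 16 \cdot 5^{2} - 144 \cdot 5 + 8 \cdot 2 \cdot 5^{2}\right) - -13 = \left(-800 - 160 + 16 \cdot 25 - 720 + 8 \cdot 2 \cdot 25\right) + 13 = \left(-800 - 160 + 400 - 720 + 400\right) + 13 = -880 + 13 = -867$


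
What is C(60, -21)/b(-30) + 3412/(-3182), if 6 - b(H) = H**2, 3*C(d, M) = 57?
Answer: -1555393/1422354 ≈ -1.0935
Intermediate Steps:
C(d, M) = 19 (C(d, M) = (1/3)*57 = 19)
b(H) = 6 - H**2
C(60, -21)/b(-30) + 3412/(-3182) = 19/(6 - 1*(-30)**2) + 3412/(-3182) = 19/(6 - 1*900) + 3412*(-1/3182) = 19/(6 - 900) - 1706/1591 = 19/(-894) - 1706/1591 = 19*(-1/894) - 1706/1591 = -19/894 - 1706/1591 = -1555393/1422354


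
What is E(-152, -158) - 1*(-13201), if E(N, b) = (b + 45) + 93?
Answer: 13181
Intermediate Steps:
E(N, b) = 138 + b (E(N, b) = (45 + b) + 93 = 138 + b)
E(-152, -158) - 1*(-13201) = (138 - 158) - 1*(-13201) = -20 + 13201 = 13181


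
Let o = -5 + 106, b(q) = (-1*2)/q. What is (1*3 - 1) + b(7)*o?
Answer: -188/7 ≈ -26.857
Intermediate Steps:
b(q) = -2/q
o = 101
(1*3 - 1) + b(7)*o = (1*3 - 1) - 2/7*101 = (3 - 1) - 2*⅐*101 = 2 - 2/7*101 = 2 - 202/7 = -188/7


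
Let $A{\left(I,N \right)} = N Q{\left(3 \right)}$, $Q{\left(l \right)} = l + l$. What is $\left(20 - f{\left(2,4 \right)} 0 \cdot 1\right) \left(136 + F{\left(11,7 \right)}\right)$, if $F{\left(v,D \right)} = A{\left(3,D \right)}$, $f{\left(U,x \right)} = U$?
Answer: $3560$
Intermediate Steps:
$Q{\left(l \right)} = 2 l$
$A{\left(I,N \right)} = 6 N$ ($A{\left(I,N \right)} = N 2 \cdot 3 = N 6 = 6 N$)
$F{\left(v,D \right)} = 6 D$
$\left(20 - f{\left(2,4 \right)} 0 \cdot 1\right) \left(136 + F{\left(11,7 \right)}\right) = \left(20 - 2 \cdot 0 \cdot 1\right) \left(136 + 6 \cdot 7\right) = \left(20 - 0 \cdot 1\right) \left(136 + 42\right) = \left(20 - 0\right) 178 = \left(20 + 0\right) 178 = 20 \cdot 178 = 3560$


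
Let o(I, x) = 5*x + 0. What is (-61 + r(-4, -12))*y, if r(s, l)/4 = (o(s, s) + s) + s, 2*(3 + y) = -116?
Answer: 10553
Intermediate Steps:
y = -61 (y = -3 + (½)*(-116) = -3 - 58 = -61)
o(I, x) = 5*x
r(s, l) = 28*s (r(s, l) = 4*((5*s + s) + s) = 4*(6*s + s) = 4*(7*s) = 28*s)
(-61 + r(-4, -12))*y = (-61 + 28*(-4))*(-61) = (-61 - 112)*(-61) = -173*(-61) = 10553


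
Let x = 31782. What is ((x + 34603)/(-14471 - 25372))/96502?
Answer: -66385/3844929186 ≈ -1.7266e-5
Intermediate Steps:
((x + 34603)/(-14471 - 25372))/96502 = ((31782 + 34603)/(-14471 - 25372))/96502 = (66385/(-39843))*(1/96502) = (66385*(-1/39843))*(1/96502) = -66385/39843*1/96502 = -66385/3844929186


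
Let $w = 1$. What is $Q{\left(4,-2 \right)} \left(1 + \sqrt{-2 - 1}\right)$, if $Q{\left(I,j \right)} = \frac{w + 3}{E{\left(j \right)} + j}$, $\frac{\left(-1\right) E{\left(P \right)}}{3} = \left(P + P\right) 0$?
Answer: $-2 - 2 i \sqrt{3} \approx -2.0 - 3.4641 i$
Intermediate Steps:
$E{\left(P \right)} = 0$ ($E{\left(P \right)} = - 3 \left(P + P\right) 0 = - 3 \cdot 2 P 0 = \left(-3\right) 0 = 0$)
$Q{\left(I,j \right)} = \frac{4}{j}$ ($Q{\left(I,j \right)} = \frac{1 + 3}{0 + j} = \frac{4}{j}$)
$Q{\left(4,-2 \right)} \left(1 + \sqrt{-2 - 1}\right) = \frac{4}{-2} \left(1 + \sqrt{-2 - 1}\right) = 4 \left(- \frac{1}{2}\right) \left(1 + \sqrt{-3}\right) = - 2 \left(1 + i \sqrt{3}\right) = -2 - 2 i \sqrt{3}$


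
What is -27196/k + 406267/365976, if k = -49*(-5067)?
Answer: 1122421065/1121797768 ≈ 1.0006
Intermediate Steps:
k = 248283
-27196/k + 406267/365976 = -27196/248283 + 406267/365976 = 1122421065/1121797768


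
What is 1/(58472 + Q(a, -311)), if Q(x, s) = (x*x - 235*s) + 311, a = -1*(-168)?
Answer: 1/160092 ≈ 6.2464e-6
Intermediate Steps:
a = 168
Q(x, s) = 311 + x² - 235*s (Q(x, s) = (x² - 235*s) + 311 = 311 + x² - 235*s)
1/(58472 + Q(a, -311)) = 1/(58472 + (311 + 168² - 235*(-311))) = 1/(58472 + (311 + 28224 + 73085)) = 1/(58472 + 101620) = 1/160092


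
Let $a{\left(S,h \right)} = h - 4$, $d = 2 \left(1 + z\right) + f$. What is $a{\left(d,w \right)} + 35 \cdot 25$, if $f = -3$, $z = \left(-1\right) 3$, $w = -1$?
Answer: $870$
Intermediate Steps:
$z = -3$
$d = -7$ ($d = 2 \left(1 - 3\right) - 3 = 2 \left(-2\right) - 3 = -4 - 3 = -7$)
$a{\left(S,h \right)} = -4 + h$ ($a{\left(S,h \right)} = h - 4 = -4 + h$)
$a{\left(d,w \right)} + 35 \cdot 25 = \left(-4 - 1\right) + 35 \cdot 25 = -5 + 875 = 870$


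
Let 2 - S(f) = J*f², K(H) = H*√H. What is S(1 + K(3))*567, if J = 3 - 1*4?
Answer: 17010 + 3402*√3 ≈ 22902.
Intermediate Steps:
K(H) = H^(3/2)
J = -1 (J = 3 - 4 = -1)
S(f) = 2 + f² (S(f) = 2 - (-1)*f² = 2 + f²)
S(1 + K(3))*567 = (2 + (1 + 3^(3/2))²)*567 = (2 + (1 + 3*√3)²)*567 = 1134 + 567*(1 + 3*√3)²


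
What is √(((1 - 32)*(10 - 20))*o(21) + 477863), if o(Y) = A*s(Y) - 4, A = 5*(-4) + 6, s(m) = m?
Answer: 7*√7867 ≈ 620.87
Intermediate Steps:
A = -14 (A = -20 + 6 = -14)
o(Y) = -4 - 14*Y (o(Y) = -14*Y - 4 = -4 - 14*Y)
√(((1 - 32)*(10 - 20))*o(21) + 477863) = √(((1 - 32)*(10 - 20))*(-4 - 14*21) + 477863) = √((-31*(-10))*(-4 - 294) + 477863) = √(310*(-298) + 477863) = √(-92380 + 477863) = √385483 = 7*√7867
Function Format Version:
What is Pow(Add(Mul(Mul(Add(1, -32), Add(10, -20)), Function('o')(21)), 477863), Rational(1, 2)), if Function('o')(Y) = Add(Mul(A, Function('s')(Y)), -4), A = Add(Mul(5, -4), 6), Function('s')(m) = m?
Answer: Mul(7, Pow(7867, Rational(1, 2))) ≈ 620.87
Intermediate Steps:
A = -14 (A = Add(-20, 6) = -14)
Function('o')(Y) = Add(-4, Mul(-14, Y)) (Function('o')(Y) = Add(Mul(-14, Y), -4) = Add(-4, Mul(-14, Y)))
Pow(Add(Mul(Mul(Add(1, -32), Add(10, -20)), Function('o')(21)), 477863), Rational(1, 2)) = Pow(Add(Mul(Mul(Add(1, -32), Add(10, -20)), Add(-4, Mul(-14, 21))), 477863), Rational(1, 2)) = Pow(Add(Mul(Mul(-31, -10), Add(-4, -294)), 477863), Rational(1, 2)) = Pow(Add(Mul(310, -298), 477863), Rational(1, 2)) = Pow(Add(-92380, 477863), Rational(1, 2)) = Pow(385483, Rational(1, 2)) = Mul(7, Pow(7867, Rational(1, 2)))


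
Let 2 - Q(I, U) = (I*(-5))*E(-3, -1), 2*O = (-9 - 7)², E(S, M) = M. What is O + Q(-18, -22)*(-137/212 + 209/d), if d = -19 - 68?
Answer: -703013/4611 ≈ -152.46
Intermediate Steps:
O = 128 (O = (-9 - 7)²/2 = (½)*(-16)² = (½)*256 = 128)
d = -87
Q(I, U) = 2 - 5*I (Q(I, U) = 2 - I*(-5)*(-1) = 2 - (-5*I)*(-1) = 2 - 5*I)
O + Q(-18, -22)*(-137/212 + 209/d) = 128 + (2 - 5*(-18))*(-137/212 + 209/(-87)) = 128 + (2 + 90)*(-137*1/212 + 209*(-1/87)) = 128 + 92*(-137/212 - 209/87) = 128 + 92*(-56227/18444) = 128 - 1293221/4611 = -703013/4611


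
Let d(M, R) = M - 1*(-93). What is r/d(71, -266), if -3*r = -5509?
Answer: 5509/492 ≈ 11.197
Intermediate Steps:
r = 5509/3 (r = -1/3*(-5509) = 5509/3 ≈ 1836.3)
d(M, R) = 93 + M (d(M, R) = M + 93 = 93 + M)
r/d(71, -266) = 5509/(3*(93 + 71)) = (5509/3)/164 = (5509/3)*(1/164) = 5509/492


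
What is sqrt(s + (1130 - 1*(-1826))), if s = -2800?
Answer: 2*sqrt(39) ≈ 12.490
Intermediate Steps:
sqrt(s + (1130 - 1*(-1826))) = sqrt(-2800 + (1130 - 1*(-1826))) = sqrt(-2800 + (1130 + 1826)) = sqrt(-2800 + 2956) = sqrt(156) = 2*sqrt(39)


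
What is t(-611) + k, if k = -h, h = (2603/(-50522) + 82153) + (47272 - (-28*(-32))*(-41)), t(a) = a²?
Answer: 10466140123/50522 ≈ 2.0716e+5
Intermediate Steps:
h = 8394783439/50522 (h = (2603*(-1/50522) + 82153) + (47272 - 896*(-41)) = (-2603/50522 + 82153) + (47272 - 1*(-36736)) = 4150531263/50522 + (47272 + 36736) = 4150531263/50522 + 84008 = 8394783439/50522 ≈ 1.6616e+5)
k = -8394783439/50522 (k = -1*8394783439/50522 = -8394783439/50522 ≈ -1.6616e+5)
t(-611) + k = (-611)² - 8394783439/50522 = 373321 - 8394783439/50522 = 10466140123/50522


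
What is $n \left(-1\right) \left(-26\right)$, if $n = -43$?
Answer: $-1118$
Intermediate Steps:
$n \left(-1\right) \left(-26\right) = \left(-43\right) \left(-1\right) \left(-26\right) = 43 \left(-26\right) = -1118$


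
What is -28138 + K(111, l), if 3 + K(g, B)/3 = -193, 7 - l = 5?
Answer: -28726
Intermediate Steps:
l = 2 (l = 7 - 1*5 = 7 - 5 = 2)
K(g, B) = -588 (K(g, B) = -9 + 3*(-193) = -9 - 579 = -588)
-28138 + K(111, l) = -28138 - 588 = -28726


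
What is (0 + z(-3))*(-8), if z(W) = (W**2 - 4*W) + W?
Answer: -144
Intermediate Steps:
z(W) = W**2 - 3*W
(0 + z(-3))*(-8) = (0 - 3*(-3 - 3))*(-8) = (0 - 3*(-6))*(-8) = (0 + 18)*(-8) = 18*(-8) = -144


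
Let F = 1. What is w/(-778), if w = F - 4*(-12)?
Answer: -49/778 ≈ -0.062982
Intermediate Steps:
w = 49 (w = 1 - 4*(-12) = 1 + 48 = 49)
w/(-778) = 49/(-778) = 49*(-1/778) = -49/778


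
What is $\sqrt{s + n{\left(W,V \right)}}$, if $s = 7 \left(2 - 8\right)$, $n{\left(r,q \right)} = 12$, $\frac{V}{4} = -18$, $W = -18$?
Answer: $i \sqrt{30} \approx 5.4772 i$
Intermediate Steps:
$V = -72$ ($V = 4 \left(-18\right) = -72$)
$s = -42$ ($s = 7 \left(-6\right) = -42$)
$\sqrt{s + n{\left(W,V \right)}} = \sqrt{-42 + 12} = \sqrt{-30} = i \sqrt{30}$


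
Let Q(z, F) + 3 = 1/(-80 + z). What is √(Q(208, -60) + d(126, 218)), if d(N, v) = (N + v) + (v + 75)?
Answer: 3*√18034/16 ≈ 25.180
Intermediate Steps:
Q(z, F) = -3 + 1/(-80 + z)
d(N, v) = 75 + N + 2*v (d(N, v) = (N + v) + (75 + v) = 75 + N + 2*v)
√(Q(208, -60) + d(126, 218)) = √((241 - 3*208)/(-80 + 208) + (75 + 126 + 2*218)) = √((241 - 624)/128 + (75 + 126 + 436)) = √((1/128)*(-383) + 637) = √(-383/128 + 637) = √(81153/128) = 3*√18034/16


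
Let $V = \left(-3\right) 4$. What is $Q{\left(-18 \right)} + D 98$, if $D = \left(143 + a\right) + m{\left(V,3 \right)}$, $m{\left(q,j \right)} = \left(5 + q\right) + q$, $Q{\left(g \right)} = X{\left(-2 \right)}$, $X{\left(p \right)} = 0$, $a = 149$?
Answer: $26754$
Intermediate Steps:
$Q{\left(g \right)} = 0$
$V = -12$
$m{\left(q,j \right)} = 5 + 2 q$
$D = 273$ ($D = \left(143 + 149\right) + \left(5 + 2 \left(-12\right)\right) = 292 + \left(5 - 24\right) = 292 - 19 = 273$)
$Q{\left(-18 \right)} + D 98 = 0 + 273 \cdot 98 = 0 + 26754 = 26754$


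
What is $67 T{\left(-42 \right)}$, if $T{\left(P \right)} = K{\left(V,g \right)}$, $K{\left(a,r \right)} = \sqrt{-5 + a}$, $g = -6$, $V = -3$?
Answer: $134 i \sqrt{2} \approx 189.5 i$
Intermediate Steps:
$T{\left(P \right)} = 2 i \sqrt{2}$ ($T{\left(P \right)} = \sqrt{-5 - 3} = \sqrt{-8} = 2 i \sqrt{2}$)
$67 T{\left(-42 \right)} = 67 \cdot 2 i \sqrt{2} = 134 i \sqrt{2}$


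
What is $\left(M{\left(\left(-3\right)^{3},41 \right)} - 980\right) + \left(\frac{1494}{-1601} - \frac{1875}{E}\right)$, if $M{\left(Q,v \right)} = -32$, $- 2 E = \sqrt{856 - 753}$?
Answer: $- \frac{1621706}{1601} + \frac{3750 \sqrt{103}}{103} \approx -643.43$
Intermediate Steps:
$E = - \frac{\sqrt{103}}{2}$ ($E = - \frac{\sqrt{856 - 753}}{2} = - \frac{\sqrt{103}}{2} \approx -5.0744$)
$\left(M{\left(\left(-3\right)^{3},41 \right)} - 980\right) + \left(\frac{1494}{-1601} - \frac{1875}{E}\right) = \left(-32 - 980\right) - \left(\frac{1494}{1601} + 1875 \left(- \frac{2 \sqrt{103}}{103}\right)\right) = -1012 - \left(\frac{1494}{1601} - \frac{3750 \sqrt{103}}{103}\right) = - \frac{1621706}{1601} + \frac{3750 \sqrt{103}}{103}$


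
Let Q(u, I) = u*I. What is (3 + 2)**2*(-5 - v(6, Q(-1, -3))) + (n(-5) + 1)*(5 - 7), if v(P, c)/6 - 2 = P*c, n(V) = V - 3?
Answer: -3111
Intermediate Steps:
n(V) = -3 + V
Q(u, I) = I*u
v(P, c) = 12 + 6*P*c (v(P, c) = 12 + 6*(P*c) = 12 + 6*P*c)
(3 + 2)**2*(-5 - v(6, Q(-1, -3))) + (n(-5) + 1)*(5 - 7) = (3 + 2)**2*(-5 - (12 + 6*6*(-3*(-1)))) + ((-3 - 5) + 1)*(5 - 7) = 5**2*(-5 - (12 + 6*6*3)) + (-8 + 1)*(-2) = 25*(-5 - (12 + 108)) - 7*(-2) = 25*(-5 - 1*120) + 14 = 25*(-5 - 120) + 14 = 25*(-125) + 14 = -3125 + 14 = -3111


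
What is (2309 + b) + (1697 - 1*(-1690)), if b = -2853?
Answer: 2843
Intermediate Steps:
(2309 + b) + (1697 - 1*(-1690)) = (2309 - 2853) + (1697 - 1*(-1690)) = -544 + (1697 + 1690) = -544 + 3387 = 2843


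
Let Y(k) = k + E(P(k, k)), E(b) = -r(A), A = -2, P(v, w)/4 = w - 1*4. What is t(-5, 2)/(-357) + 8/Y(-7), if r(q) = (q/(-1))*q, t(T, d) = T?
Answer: -947/357 ≈ -2.6527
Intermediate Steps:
P(v, w) = -16 + 4*w (P(v, w) = 4*(w - 1*4) = 4*(w - 4) = 4*(-4 + w) = -16 + 4*w)
r(q) = -q² (r(q) = (q*(-1))*q = (-q)*q = -q²)
E(b) = 4 (E(b) = -(-1)*(-2)² = -(-1)*4 = -1*(-4) = 4)
Y(k) = 4 + k (Y(k) = k + 4 = 4 + k)
t(-5, 2)/(-357) + 8/Y(-7) = -5/(-357) + 8/(4 - 7) = -5*(-1/357) + 8/(-3) = 5/357 + 8*(-⅓) = 5/357 - 8/3 = -947/357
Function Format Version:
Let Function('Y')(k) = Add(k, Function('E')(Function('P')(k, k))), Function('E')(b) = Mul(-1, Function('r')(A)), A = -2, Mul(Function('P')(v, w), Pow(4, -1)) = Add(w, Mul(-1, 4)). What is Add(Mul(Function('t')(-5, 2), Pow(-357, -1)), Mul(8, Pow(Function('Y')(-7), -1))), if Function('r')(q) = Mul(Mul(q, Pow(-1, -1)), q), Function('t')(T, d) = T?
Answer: Rational(-947, 357) ≈ -2.6527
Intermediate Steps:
Function('P')(v, w) = Add(-16, Mul(4, w)) (Function('P')(v, w) = Mul(4, Add(w, Mul(-1, 4))) = Mul(4, Add(w, -4)) = Mul(4, Add(-4, w)) = Add(-16, Mul(4, w)))
Function('r')(q) = Mul(-1, Pow(q, 2)) (Function('r')(q) = Mul(Mul(q, -1), q) = Mul(Mul(-1, q), q) = Mul(-1, Pow(q, 2)))
Function('E')(b) = 4 (Function('E')(b) = Mul(-1, Mul(-1, Pow(-2, 2))) = Mul(-1, Mul(-1, 4)) = Mul(-1, -4) = 4)
Function('Y')(k) = Add(4, k) (Function('Y')(k) = Add(k, 4) = Add(4, k))
Add(Mul(Function('t')(-5, 2), Pow(-357, -1)), Mul(8, Pow(Function('Y')(-7), -1))) = Add(Mul(-5, Pow(-357, -1)), Mul(8, Pow(Add(4, -7), -1))) = Add(Mul(-5, Rational(-1, 357)), Mul(8, Pow(-3, -1))) = Add(Rational(5, 357), Mul(8, Rational(-1, 3))) = Add(Rational(5, 357), Rational(-8, 3)) = Rational(-947, 357)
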